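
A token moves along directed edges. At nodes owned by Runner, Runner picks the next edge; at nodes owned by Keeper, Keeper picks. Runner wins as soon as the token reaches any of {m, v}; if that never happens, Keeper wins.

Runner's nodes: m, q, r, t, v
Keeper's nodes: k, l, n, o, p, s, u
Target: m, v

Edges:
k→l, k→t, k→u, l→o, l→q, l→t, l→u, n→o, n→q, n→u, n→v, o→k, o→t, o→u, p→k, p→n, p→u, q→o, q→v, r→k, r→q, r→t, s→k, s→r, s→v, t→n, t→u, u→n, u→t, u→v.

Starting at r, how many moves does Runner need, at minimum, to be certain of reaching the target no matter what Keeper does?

2

A0 = {m, v}
A1: add {q} — q (Runner) has q→v.
A2: add {r} — r (Runner) has r→q.
A3 = A2; e.g. k (Keeper) can still go to l. Fixed point.
r enters the attractor at level 2, so Runner can force the target in 2 moves from there.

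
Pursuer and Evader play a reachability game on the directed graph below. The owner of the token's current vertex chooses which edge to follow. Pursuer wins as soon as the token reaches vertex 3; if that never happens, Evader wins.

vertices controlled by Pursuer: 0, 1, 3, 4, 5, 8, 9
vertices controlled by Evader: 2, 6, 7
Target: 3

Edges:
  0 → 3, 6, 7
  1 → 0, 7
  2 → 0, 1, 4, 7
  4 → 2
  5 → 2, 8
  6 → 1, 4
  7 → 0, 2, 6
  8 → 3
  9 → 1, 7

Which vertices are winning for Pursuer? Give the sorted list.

A0 = {3}
A1: add {0, 8} — 0 (Pursuer) has 0→3; 8 (Pursuer) has 8→3.
A2: add {1, 5} — 1 (Pursuer) has 1→0; 5 (Pursuer) has 5→8.
A3: add {9} — 9 (Pursuer) has 9→1.
A4 = A3; e.g. 2 (Evader) can still go to 4. Fixed point.
Pursuer's winning region = {0, 1, 3, 5, 8, 9}.

0, 1, 3, 5, 8, 9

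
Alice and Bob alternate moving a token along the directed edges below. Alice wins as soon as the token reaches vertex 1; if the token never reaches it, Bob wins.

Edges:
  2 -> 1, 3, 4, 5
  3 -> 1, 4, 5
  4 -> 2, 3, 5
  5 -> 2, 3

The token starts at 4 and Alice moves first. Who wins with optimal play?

Track states (vertex, player-to-move).
A0 = {(1,Alice), (1,Bob)}
A1: add {(2,Alice), (3,Alice)}.
A2: add {(5,Bob)}.
A3: add {(4,Alice)}.
(4,Alice) ∈ A3 ⇒ Alice forces the target.

Alice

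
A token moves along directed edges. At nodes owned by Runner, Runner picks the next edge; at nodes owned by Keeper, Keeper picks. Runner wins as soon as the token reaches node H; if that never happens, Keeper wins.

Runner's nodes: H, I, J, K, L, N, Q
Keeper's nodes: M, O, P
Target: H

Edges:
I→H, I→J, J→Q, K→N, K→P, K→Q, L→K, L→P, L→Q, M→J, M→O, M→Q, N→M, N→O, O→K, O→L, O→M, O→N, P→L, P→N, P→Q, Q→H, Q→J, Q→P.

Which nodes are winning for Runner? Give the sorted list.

H, I, J, K, L, Q

A0 = {H}
A1: add {I, Q} — I (Runner) has I→H; Q (Runner) has Q→H.
A2: add {J, K, L} — J (Runner) has J→Q; K (Runner) has K→Q; L (Runner) has L→Q.
A3 = A2; e.g. M (Keeper) can still go to O. Fixed point.
Runner's winning region = {H, I, J, K, L, Q}.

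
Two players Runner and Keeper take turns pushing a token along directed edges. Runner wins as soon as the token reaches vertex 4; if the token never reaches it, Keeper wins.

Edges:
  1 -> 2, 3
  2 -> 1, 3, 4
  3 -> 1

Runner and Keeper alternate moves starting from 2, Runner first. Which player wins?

Track states (vertex, player-to-move).
A0 = {(4,Runner), (4,Keeper)}
A1: add {(2,Runner)}.
(2,Runner) ∈ A1 ⇒ Runner forces the target.

Runner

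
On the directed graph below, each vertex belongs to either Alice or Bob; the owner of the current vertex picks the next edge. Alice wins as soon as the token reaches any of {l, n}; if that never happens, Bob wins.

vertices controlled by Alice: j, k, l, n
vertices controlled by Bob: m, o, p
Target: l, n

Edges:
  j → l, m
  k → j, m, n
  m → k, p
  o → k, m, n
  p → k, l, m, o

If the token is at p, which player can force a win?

A0 = {l, n}
A1: add {j, k} — j (Alice) has j→l; k (Alice) has k→n.
A2 = A1; e.g. m (Bob) can still go to p. Fixed point.
p never enters the attractor, so Bob can avoid the target forever.

Bob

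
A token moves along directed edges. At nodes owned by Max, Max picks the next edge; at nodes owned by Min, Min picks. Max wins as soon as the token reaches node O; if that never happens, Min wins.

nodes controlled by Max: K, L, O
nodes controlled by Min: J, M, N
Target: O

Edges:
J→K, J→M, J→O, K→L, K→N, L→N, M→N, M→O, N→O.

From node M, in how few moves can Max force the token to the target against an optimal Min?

2

A0 = {O}
A1: add {N} — N (Min): all of {O} already in.
A2: add {K, L, M} — K (Max) has K→N; L (Max) has L→N; M (Min): all of {N, O} already in.
M enters the attractor at level 2, so Max can force the target in 2 moves from there.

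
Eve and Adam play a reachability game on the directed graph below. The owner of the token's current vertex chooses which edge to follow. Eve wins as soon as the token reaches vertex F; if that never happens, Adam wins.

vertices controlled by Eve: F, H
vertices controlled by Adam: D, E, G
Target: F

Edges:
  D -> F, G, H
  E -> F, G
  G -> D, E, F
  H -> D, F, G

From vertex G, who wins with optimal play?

Adam

A0 = {F}
A1: add {H} — H (Eve) has H→F.
A2 = A1; e.g. D (Adam) can still go to G. Fixed point.
G never enters the attractor, so Adam can avoid the target forever.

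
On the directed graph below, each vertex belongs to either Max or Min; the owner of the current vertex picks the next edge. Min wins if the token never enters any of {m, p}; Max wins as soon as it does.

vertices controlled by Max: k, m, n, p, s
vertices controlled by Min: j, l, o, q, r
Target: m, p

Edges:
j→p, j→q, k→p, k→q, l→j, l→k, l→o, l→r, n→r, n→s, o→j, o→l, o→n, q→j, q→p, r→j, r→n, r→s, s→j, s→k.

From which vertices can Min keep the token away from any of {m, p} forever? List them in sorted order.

j, l, o, q, r

A0 = {m, p}
A1: add {k} — k (Max) has k→p.
A2: add {s} — s (Max) has s→k.
A3: add {n} — n (Max) has n→s.
A4 = A3; e.g. j (Min) can still go to q. Fixed point.
Max's attractor = {k, m, n, p, s}; Min avoids the target exactly from the complement.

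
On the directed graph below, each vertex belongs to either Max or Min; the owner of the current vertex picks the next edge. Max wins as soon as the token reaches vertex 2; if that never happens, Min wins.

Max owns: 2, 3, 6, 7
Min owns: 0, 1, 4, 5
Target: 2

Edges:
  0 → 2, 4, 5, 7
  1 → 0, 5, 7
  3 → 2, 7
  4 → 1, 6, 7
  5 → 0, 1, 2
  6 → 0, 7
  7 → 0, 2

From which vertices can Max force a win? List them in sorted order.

2, 3, 6, 7

A0 = {2}
A1: add {3, 7} — 3 (Max) has 3→2; 7 (Max) has 7→2.
A2: add {6} — 6 (Max) has 6→7.
A3 = A2; e.g. 0 (Min) can still go to 4. Fixed point.
Max's winning region = {2, 3, 6, 7}.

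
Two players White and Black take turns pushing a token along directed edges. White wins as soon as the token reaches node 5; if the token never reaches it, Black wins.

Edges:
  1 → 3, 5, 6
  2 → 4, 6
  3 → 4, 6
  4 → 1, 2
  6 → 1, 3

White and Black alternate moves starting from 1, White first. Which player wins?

White

Track states (vertex, player-to-move).
A0 = {(5,White), (5,Black)}
A1: add {(1,White)}.
(1,White) ∈ A1 ⇒ White forces the target.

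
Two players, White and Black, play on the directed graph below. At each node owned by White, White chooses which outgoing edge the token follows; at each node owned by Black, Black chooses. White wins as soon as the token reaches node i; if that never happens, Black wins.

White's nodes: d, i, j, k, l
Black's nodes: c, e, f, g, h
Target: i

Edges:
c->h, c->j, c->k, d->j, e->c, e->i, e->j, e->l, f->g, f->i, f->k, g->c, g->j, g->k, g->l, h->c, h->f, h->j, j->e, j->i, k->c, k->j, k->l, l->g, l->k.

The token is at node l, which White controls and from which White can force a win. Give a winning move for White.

A0 = {i}
A1: add {j} — j (White) has j→i.
A2: add {d, k} — d (White) has d→j; k (White) has k→j.
A3: add {l} — l (White) has l→k.
A4 = A3; e.g. c (Black) can still go to h. Fixed point.
From l, successor k is in the attractor (rank 2); the other successor g is not.

k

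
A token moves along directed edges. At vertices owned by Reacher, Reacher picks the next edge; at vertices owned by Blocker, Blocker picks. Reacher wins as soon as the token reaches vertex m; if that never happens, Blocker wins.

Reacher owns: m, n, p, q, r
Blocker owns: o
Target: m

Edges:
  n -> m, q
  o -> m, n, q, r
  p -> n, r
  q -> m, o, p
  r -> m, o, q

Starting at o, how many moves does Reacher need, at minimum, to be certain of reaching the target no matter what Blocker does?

A0 = {m}
A1: add {n, q, r} — n (Reacher) has n→m; q (Reacher) has q→m; r (Reacher) has r→m.
A2: add {o, p} — o (Blocker): all of {m, n, q, r} already in; p (Reacher) has p→n.
A2 = all vertices. Fixed point.
o enters the attractor at level 2, so Reacher can force the target in 2 moves from there.

2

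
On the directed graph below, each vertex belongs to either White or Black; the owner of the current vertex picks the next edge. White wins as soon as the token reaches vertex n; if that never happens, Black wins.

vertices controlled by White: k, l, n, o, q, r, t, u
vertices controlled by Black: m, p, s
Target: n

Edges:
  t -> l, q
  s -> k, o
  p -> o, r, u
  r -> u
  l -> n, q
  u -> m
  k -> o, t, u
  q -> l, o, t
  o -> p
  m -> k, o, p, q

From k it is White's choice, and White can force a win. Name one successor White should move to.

A0 = {n}
A1: add {l} — l (White) has l→n.
A2: add {q, t} — q (White) has q→l; t (White) has t→l.
A3: add {k} — k (White) has k→t.
A4 = A3; e.g. m (Black) can still go to o. Fixed point.
From k, successor t is in the attractor (rank 2); the other successors o, u are not.

t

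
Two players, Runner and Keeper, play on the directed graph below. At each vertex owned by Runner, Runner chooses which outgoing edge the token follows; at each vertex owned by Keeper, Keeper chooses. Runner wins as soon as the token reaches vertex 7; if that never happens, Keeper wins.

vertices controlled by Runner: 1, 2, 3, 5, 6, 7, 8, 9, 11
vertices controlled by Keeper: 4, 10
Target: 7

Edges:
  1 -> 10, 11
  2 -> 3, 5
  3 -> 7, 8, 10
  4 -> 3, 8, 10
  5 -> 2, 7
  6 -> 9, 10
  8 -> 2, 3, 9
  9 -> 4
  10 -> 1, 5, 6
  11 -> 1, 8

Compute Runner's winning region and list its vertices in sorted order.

1, 2, 3, 5, 7, 8, 11

A0 = {7}
A1: add {3, 5} — 3 (Runner) has 3→7; 5 (Runner) has 5→7.
A2: add {2, 8} — 2 (Runner) has 2→3; 8 (Runner) has 8→3.
A3: add {11} — 11 (Runner) has 11→8.
A4: add {1} — 1 (Runner) has 1→11.
A5 = A4; e.g. 4 (Keeper) can still go to 10. Fixed point.
Runner's winning region = {1, 2, 3, 5, 7, 8, 11}.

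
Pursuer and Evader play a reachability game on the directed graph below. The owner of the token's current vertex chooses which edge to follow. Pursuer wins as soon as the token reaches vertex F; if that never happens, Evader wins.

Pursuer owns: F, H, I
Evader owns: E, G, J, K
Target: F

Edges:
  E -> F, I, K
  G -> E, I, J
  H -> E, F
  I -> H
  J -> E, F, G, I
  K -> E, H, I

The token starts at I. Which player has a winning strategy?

A0 = {F}
A1: add {H} — H (Pursuer) has H→F.
A2: add {I} — I (Pursuer) has I→H.
A3 = A2; e.g. E (Evader) can still go to K. Fixed point.
I ∈ A2, so Pursuer can force the target.

Pursuer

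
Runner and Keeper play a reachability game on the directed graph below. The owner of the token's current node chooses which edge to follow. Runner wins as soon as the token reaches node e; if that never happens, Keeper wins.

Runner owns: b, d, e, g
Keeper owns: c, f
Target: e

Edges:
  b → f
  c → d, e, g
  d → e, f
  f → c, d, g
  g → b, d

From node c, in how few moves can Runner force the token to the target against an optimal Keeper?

3

A0 = {e}
A1: add {d} — d (Runner) has d→e.
A2: add {g} — g (Runner) has g→d.
A3: add {c} — c (Keeper): all of {d, e, g} already in.
c enters the attractor at level 3, so Runner can force the target in 3 moves from there.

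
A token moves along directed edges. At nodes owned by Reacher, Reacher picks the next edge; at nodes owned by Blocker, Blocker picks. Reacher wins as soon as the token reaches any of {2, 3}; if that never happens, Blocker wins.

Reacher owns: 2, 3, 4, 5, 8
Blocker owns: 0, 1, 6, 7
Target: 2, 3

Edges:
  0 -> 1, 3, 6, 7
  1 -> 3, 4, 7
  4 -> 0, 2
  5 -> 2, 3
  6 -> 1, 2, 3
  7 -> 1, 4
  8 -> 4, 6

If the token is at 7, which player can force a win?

A0 = {2, 3}
A1: add {4, 5} — 4 (Reacher) has 4→2; 5 (Reacher) has 5→2.
A2: add {8} — 8 (Reacher) has 8→4.
A3 = A2; e.g. 0 (Blocker) can still go to 1. Fixed point.
7 never enters the attractor, so Blocker can avoid the target forever.

Blocker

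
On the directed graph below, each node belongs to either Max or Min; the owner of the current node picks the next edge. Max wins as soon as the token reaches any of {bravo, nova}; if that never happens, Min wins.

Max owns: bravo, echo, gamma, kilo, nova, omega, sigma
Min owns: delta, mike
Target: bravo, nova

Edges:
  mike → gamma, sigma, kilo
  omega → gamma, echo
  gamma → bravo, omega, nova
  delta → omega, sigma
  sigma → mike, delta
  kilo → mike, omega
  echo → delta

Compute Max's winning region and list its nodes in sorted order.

A0 = {bravo, nova}
A1: add {gamma} — gamma (Max) has gamma→bravo.
A2: add {omega} — omega (Max) has omega→gamma.
A3: add {kilo} — kilo (Max) has kilo→omega.
A4 = A3; e.g. mike (Min) can still go to sigma. Fixed point.
Max's winning region = {bravo, gamma, kilo, nova, omega}.

bravo, gamma, kilo, nova, omega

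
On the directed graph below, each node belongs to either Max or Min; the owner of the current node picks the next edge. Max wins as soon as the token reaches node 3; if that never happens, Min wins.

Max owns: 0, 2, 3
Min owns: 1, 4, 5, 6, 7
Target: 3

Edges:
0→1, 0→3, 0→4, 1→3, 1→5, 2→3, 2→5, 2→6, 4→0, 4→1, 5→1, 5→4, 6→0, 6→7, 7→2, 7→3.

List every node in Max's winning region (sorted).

A0 = {3}
A1: add {0, 2} — 0 (Max) has 0→3; 2 (Max) has 2→3.
A2: add {7} — 7 (Min): all of {2, 3} already in.
A3: add {6} — 6 (Min): all of {0, 7} already in.
A4 = A3; e.g. 1 (Min) can still go to 5. Fixed point.
Max's winning region = {0, 2, 3, 6, 7}.

0, 2, 3, 6, 7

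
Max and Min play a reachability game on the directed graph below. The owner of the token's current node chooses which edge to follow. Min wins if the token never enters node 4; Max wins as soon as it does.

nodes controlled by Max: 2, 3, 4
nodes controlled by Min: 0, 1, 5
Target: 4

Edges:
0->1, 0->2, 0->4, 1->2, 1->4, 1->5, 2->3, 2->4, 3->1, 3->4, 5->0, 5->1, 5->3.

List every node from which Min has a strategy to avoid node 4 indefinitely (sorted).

0, 1, 5

A0 = {4}
A1: add {2, 3} — 2 (Max) has 2→4; 3 (Max) has 3→4.
A2 = A1; e.g. 0 (Min) can still go to 1. Fixed point.
Max's attractor = {2, 3, 4}; Min avoids the target exactly from the complement.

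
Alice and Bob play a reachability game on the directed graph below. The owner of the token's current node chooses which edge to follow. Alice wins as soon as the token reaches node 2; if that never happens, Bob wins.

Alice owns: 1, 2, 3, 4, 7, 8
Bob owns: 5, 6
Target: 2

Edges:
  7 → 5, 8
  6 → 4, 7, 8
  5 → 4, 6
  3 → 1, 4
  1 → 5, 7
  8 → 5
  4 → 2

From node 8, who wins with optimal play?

A0 = {2}
A1: add {4} — 4 (Alice) has 4→2.
A2: add {3} — 3 (Alice) has 3→4.
A3 = A2; e.g. 1 (Alice) has no edge into A2. Fixed point.
8 never enters the attractor, so Bob can avoid the target forever.

Bob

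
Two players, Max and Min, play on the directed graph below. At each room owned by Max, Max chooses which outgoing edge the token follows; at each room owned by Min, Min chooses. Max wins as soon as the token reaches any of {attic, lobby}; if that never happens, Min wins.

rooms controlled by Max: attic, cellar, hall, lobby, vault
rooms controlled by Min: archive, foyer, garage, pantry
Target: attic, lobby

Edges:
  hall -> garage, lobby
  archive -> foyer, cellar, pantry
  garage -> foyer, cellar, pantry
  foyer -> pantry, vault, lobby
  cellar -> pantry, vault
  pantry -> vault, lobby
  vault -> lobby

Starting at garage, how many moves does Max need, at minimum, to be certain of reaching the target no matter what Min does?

4

A0 = {attic, lobby}
A1: add {hall, vault} — hall (Max) has hall→lobby; vault (Max) has vault→lobby.
A2: add {cellar, pantry} — cellar (Max) has cellar→vault; pantry (Min): all of {vault, lobby} already in.
A3: add {foyer} — foyer (Min): all of {pantry, vault, lobby} already in.
A4: add {archive, garage} — archive (Min): all of {foyer, cellar, pantry} already in; garage (Min): all of {foyer, cellar, pantry} already in.
A4 = all vertices. Fixed point.
garage enters the attractor at level 4, so Max can force the target in 4 moves from there.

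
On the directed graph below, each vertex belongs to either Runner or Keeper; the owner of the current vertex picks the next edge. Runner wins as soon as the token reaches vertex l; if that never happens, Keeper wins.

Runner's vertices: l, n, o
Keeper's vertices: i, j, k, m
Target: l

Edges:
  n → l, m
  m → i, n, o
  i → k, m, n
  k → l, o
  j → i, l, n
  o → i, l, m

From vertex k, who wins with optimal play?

Runner

A0 = {l}
A1: add {n, o} — n (Runner) has n→l; o (Runner) has o→l.
A2: add {k} — k (Keeper): all of {l, o} already in.
A3 = A2; e.g. i (Keeper) can still go to m. Fixed point.
k ∈ A2, so Runner can force the target.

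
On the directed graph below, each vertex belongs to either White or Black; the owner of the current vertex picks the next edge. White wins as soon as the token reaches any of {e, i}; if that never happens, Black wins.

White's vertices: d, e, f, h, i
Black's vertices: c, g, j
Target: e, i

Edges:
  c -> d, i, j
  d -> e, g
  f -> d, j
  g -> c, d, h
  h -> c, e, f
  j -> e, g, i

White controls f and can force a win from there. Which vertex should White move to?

d

A0 = {e, i}
A1: add {d, h} — d (White) has d→e; h (White) has h→e.
A2: add {f} — f (White) has f→d.
A3 = A2; e.g. c (Black) can still go to j. Fixed point.
From f, successor d is in the attractor (rank 1); the other successor j is not.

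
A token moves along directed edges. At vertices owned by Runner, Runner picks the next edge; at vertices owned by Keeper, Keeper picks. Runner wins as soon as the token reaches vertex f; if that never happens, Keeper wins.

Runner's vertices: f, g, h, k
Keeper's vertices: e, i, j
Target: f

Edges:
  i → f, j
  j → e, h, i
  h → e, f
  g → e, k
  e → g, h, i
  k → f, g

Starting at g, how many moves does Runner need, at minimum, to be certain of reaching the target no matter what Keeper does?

A0 = {f}
A1: add {h, k} — h (Runner) has h→f; k (Runner) has k→f.
A2: add {g} — g (Runner) has g→k.
A3 = A2; e.g. e (Keeper) can still go to i. Fixed point.
g enters the attractor at level 2, so Runner can force the target in 2 moves from there.

2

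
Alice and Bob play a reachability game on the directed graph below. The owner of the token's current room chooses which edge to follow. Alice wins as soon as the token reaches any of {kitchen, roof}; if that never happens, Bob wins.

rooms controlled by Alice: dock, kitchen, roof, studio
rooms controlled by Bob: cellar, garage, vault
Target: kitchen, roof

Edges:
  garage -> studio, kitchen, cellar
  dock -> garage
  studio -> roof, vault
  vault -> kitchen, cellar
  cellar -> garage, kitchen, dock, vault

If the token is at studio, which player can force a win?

Alice

A0 = {kitchen, roof}
A1: add {studio} — studio (Alice) has studio→roof.
A2 = A1; e.g. garage (Bob) can still go to cellar. Fixed point.
studio ∈ A1, so Alice can force the target.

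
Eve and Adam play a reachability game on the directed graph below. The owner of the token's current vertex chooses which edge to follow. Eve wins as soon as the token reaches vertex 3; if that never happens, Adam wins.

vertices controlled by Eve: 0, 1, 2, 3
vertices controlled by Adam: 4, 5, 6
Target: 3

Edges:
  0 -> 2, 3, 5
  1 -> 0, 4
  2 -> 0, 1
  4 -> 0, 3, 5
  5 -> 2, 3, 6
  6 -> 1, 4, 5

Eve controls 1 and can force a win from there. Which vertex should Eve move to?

A0 = {3}
A1: add {0} — 0 (Eve) has 0→3.
A2: add {1, 2} — 1 (Eve) has 1→0; 2 (Eve) has 2→0.
A3 = A2; e.g. 4 (Adam) can still go to 5. Fixed point.
From 1, successor 0 is in the attractor (rank 1); the other successor 4 is not.

0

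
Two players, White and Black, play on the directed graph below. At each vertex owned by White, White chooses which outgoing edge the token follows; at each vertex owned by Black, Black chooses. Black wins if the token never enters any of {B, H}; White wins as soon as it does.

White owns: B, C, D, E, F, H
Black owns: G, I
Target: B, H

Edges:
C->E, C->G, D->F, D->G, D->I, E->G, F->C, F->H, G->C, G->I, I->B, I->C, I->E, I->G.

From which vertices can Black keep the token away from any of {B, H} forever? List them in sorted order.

C, E, G, I

A0 = {B, H}
A1: add {F} — F (White) has F→H.
A2: add {D} — D (White) has D→F.
A3 = A2; e.g. C (White) has no edge into A2. Fixed point.
White's attractor = {B, D, F, H}; Black avoids the target exactly from the complement.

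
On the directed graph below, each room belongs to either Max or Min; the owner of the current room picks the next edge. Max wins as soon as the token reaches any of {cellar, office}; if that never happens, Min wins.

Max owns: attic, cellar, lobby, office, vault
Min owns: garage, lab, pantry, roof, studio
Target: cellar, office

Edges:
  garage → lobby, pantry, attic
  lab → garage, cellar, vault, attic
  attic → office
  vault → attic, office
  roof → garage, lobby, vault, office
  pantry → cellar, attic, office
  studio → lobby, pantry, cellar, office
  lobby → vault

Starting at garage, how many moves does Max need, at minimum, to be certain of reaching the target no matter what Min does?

A0 = {cellar, office}
A1: add {attic, vault} — vault (Max) has vault→office; attic (Max) has attic→office.
A2: add {lobby, pantry} — lobby (Max) has lobby→vault; pantry (Min): all of {cellar, attic, office} already in.
A3: add {garage, studio} — studio (Min): all of {lobby, pantry, cellar, office} already in; garage (Min): all of {lobby, pantry, attic} already in.
garage enters the attractor at level 3, so Max can force the target in 3 moves from there.

3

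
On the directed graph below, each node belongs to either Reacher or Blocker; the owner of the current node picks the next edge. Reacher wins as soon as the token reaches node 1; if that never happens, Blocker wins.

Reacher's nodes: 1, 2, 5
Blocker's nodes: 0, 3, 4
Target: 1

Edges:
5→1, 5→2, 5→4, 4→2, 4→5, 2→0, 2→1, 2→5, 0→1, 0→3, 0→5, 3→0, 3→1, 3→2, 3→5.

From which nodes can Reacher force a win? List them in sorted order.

A0 = {1}
A1: add {2, 5} — 2 (Reacher) has 2→1; 5 (Reacher) has 5→1.
A2: add {4} — 4 (Blocker): all of {2, 5} already in.
A3 = A2; e.g. 0 (Blocker) can still go to 3. Fixed point.
Reacher's winning region = {1, 2, 4, 5}.

1, 2, 4, 5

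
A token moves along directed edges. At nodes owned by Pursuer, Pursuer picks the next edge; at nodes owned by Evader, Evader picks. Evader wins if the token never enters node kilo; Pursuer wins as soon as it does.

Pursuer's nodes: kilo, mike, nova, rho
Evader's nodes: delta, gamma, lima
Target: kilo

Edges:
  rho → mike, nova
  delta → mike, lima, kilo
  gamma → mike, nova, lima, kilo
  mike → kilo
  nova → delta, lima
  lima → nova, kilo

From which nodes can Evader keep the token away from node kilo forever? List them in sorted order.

A0 = {kilo}
A1: add {mike} — mike (Pursuer) has mike→kilo.
A2: add {rho} — rho (Pursuer) has rho→mike.
A3 = A2; e.g. delta (Evader) can still go to lima. Fixed point.
Pursuer's attractor = {kilo, mike, rho}; Evader avoids the target exactly from the complement.

delta, gamma, lima, nova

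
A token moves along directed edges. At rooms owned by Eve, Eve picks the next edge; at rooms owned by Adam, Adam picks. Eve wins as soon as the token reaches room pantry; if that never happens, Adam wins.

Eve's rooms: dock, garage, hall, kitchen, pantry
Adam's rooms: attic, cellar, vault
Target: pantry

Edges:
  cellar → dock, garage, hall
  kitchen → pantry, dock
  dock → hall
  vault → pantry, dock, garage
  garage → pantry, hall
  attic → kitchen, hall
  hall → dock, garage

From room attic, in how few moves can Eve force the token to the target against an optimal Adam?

3

A0 = {pantry}
A1: add {garage, kitchen} — kitchen (Eve) has kitchen→pantry; garage (Eve) has garage→pantry.
A2: add {hall} — hall (Eve) has hall→garage.
A3: add {attic, dock} — dock (Eve) has dock→hall; attic (Adam): all of {kitchen, hall} already in.
attic enters the attractor at level 3, so Eve can force the target in 3 moves from there.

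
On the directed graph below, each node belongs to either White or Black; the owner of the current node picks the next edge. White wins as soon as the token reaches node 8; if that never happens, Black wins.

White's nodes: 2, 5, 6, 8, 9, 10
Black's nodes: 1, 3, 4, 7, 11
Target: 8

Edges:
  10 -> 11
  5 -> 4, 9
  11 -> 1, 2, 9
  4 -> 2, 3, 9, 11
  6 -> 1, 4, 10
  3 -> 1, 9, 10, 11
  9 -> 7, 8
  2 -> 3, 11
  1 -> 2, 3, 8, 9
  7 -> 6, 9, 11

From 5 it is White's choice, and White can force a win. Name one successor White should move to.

9

A0 = {8}
A1: add {9} — 9 (White) has 9→8.
A2: add {5} — 5 (White) has 5→9.
A3 = A2; e.g. 1 (Black) can still go to 2. Fixed point.
From 5, successor 9 is in the attractor (rank 1); the other successor 4 is not.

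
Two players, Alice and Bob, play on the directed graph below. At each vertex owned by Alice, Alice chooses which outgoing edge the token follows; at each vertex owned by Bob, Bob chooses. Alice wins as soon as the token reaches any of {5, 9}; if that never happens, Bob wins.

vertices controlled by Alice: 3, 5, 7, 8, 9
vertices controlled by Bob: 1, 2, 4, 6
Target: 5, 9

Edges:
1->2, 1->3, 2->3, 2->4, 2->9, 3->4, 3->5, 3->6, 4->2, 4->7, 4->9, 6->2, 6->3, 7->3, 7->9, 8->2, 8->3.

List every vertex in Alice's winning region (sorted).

3, 5, 7, 8, 9

A0 = {5, 9}
A1: add {3, 7} — 3 (Alice) has 3→5; 7 (Alice) has 7→9.
A2: add {8} — 8 (Alice) has 8→3.
A3 = A2; e.g. 1 (Bob) can still go to 2. Fixed point.
Alice's winning region = {3, 5, 7, 8, 9}.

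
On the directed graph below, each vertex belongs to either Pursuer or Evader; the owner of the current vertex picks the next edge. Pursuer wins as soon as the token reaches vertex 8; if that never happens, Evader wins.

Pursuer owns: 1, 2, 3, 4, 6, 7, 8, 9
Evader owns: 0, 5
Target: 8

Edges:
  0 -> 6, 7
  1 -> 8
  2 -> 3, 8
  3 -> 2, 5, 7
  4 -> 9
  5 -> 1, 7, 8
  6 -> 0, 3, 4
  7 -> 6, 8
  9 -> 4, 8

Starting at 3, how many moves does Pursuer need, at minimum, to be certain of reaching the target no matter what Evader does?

A0 = {8}
A1: add {1, 2, 7, 9} — 1 (Pursuer) has 1→8; 2 (Pursuer) has 2→8; 7 (Pursuer) has 7→8; 9 (Pursuer) has 9→8.
A2: add {3, 4, 5} — 3 (Pursuer) has 3→2; 4 (Pursuer) has 4→9; 5 (Evader): all of {1, 7, 8} already in.
3 enters the attractor at level 2, so Pursuer can force the target in 2 moves from there.

2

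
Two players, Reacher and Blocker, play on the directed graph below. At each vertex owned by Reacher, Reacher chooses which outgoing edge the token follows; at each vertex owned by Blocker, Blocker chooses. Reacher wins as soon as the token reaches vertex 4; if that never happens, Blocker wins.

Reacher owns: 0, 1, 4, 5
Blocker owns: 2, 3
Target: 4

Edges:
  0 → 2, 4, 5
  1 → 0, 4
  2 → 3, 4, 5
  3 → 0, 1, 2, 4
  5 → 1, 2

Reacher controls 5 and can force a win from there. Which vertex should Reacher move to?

A0 = {4}
A1: add {0, 1} — 0 (Reacher) has 0→4; 1 (Reacher) has 1→4.
A2: add {5} — 5 (Reacher) has 5→1.
A3 = A2; e.g. 2 (Blocker) can still go to 3. Fixed point.
From 5, successor 1 is in the attractor (rank 1); the other successor 2 is not.

1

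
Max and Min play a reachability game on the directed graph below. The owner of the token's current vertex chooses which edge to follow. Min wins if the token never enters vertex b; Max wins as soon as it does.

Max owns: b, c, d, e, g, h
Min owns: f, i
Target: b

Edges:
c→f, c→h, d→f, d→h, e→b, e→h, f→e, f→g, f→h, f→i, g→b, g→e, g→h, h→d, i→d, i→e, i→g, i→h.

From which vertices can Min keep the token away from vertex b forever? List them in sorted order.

A0 = {b}
A1: add {e, g} — e (Max) has e→b; g (Max) has g→b.
A2 = A1; e.g. c (Max) has no edge into A1. Fixed point.
Max's attractor = {b, e, g}; Min avoids the target exactly from the complement.

c, d, f, h, i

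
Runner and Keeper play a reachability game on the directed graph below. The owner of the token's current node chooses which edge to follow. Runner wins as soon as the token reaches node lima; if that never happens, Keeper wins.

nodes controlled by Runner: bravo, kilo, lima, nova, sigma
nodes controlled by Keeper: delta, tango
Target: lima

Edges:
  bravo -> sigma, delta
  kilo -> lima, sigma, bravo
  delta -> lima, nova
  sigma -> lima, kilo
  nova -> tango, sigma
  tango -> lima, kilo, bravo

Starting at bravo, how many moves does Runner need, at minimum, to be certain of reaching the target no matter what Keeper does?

A0 = {lima}
A1: add {kilo, sigma} — sigma (Runner) has sigma→lima; kilo (Runner) has kilo→lima.
A2: add {bravo, nova} — nova (Runner) has nova→sigma; bravo (Runner) has bravo→sigma.
bravo enters the attractor at level 2, so Runner can force the target in 2 moves from there.

2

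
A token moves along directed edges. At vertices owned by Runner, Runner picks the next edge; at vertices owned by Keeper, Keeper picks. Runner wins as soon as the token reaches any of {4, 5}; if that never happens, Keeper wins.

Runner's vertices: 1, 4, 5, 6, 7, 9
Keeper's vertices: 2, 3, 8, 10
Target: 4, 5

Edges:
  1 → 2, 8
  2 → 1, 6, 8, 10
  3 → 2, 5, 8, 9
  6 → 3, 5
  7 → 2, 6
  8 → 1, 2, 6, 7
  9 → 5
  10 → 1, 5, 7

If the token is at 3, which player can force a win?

A0 = {4, 5}
A1: add {6, 9} — 6 (Runner) has 6→5; 9 (Runner) has 9→5.
A2: add {7} — 7 (Runner) has 7→6.
A3 = A2; e.g. 1 (Runner) has no edge into A2. Fixed point.
3 never enters the attractor, so Keeper can avoid the target forever.

Keeper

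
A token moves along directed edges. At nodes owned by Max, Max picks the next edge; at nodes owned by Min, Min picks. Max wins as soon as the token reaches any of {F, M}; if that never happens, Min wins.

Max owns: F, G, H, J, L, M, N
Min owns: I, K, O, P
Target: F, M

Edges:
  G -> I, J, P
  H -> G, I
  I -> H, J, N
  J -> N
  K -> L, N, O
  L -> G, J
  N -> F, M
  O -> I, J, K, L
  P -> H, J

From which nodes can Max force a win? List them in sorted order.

A0 = {F, M}
A1: add {N} — N (Max) has N→F.
A2: add {J} — J (Max) has J→N.
A3: add {G, L} — G (Max) has G→J; L (Max) has L→J.
A4: add {H} — H (Max) has H→G.
A5: add {I, P} — I (Min): all of {H, J, N} already in; P (Min): all of {H, J} already in.
A6 = A5; e.g. K (Min) can still go to O. Fixed point.
Max's winning region = {F, G, H, I, J, L, M, N, P}.

F, G, H, I, J, L, M, N, P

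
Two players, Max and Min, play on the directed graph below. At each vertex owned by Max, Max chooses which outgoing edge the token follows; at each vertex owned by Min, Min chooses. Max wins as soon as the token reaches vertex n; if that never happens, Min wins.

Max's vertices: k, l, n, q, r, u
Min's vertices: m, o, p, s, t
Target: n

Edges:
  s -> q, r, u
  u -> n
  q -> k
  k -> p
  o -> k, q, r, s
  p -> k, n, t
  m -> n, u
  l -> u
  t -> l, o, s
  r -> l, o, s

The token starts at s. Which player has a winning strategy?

Min

A0 = {n}
A1: add {u} — u (Max) has u→n.
A2: add {l, m} — l (Max) has l→u; m (Min): all of {n, u} already in.
A3: add {r} — r (Max) has r→l.
A4 = A3; e.g. k (Max) has no edge into A3. Fixed point.
s never enters the attractor, so Min can avoid the target forever.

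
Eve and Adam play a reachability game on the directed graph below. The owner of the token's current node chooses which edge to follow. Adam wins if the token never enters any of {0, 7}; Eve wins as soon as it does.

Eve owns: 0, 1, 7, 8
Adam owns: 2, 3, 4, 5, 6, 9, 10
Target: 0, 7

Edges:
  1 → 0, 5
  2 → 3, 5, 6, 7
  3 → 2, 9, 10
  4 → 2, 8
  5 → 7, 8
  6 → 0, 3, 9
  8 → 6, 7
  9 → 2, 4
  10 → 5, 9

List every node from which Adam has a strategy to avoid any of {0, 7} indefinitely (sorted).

2, 3, 4, 6, 9, 10

A0 = {0, 7}
A1: add {1, 8} — 1 (Eve) has 1→0; 8 (Eve) has 8→7.
A2: add {5} — 5 (Adam): all of {7, 8} already in.
A3 = A2; e.g. 2 (Adam) can still go to 3. Fixed point.
Eve's attractor = {0, 1, 5, 7, 8}; Adam avoids the target exactly from the complement.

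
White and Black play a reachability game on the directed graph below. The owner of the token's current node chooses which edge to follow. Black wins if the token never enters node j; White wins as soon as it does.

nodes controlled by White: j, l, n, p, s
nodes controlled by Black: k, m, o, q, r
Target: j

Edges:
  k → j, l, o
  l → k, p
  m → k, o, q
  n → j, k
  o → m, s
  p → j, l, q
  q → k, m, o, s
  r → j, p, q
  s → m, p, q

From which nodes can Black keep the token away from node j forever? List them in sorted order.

k, m, o, q, r

A0 = {j}
A1: add {n, p} — n (White) has n→j; p (White) has p→j.
A2: add {l, s} — l (White) has l→p; s (White) has s→p.
A3 = A2; e.g. k (Black) can still go to o. Fixed point.
White's attractor = {j, l, n, p, s}; Black avoids the target exactly from the complement.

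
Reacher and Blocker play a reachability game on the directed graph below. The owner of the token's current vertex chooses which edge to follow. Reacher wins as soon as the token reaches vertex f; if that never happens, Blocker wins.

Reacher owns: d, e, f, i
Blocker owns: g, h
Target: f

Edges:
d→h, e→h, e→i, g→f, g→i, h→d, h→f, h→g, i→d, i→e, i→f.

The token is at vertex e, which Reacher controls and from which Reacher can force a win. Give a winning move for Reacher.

i

A0 = {f}
A1: add {i} — i (Reacher) has i→f.
A2: add {e, g} — e (Reacher) has e→i; g (Blocker): all of {f, i} already in.
A3 = A2; e.g. d (Reacher) has no edge into A2. Fixed point.
From e, successor i is in the attractor (rank 1); the other successor h is not.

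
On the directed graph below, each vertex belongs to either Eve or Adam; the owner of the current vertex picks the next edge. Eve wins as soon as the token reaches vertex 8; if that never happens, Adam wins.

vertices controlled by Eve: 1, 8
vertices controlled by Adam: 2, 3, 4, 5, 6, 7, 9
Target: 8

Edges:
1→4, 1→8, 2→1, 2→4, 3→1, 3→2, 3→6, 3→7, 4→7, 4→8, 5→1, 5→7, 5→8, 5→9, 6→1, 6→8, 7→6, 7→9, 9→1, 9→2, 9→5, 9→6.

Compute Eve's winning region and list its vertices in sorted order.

1, 6, 8

A0 = {8}
A1: add {1} — 1 (Eve) has 1→8.
A2: add {6} — 6 (Adam): all of {1, 8} already in.
A3 = A2; e.g. 2 (Adam) can still go to 4. Fixed point.
Eve's winning region = {1, 6, 8}.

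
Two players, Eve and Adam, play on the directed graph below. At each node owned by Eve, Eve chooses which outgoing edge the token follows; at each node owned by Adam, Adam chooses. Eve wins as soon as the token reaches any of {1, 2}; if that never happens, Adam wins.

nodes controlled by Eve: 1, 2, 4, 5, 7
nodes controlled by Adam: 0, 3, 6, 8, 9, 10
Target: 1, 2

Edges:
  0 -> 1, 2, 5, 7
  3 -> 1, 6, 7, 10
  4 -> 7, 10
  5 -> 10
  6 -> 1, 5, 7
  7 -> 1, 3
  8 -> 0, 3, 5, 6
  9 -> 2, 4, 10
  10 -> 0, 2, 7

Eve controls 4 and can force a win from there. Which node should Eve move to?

A0 = {1, 2}
A1: add {7} — 7 (Eve) has 7→1.
A2: add {4} — 4 (Eve) has 4→7.
A3 = A2; e.g. 0 (Adam) can still go to 5. Fixed point.
From 4, successor 7 is in the attractor (rank 1); the other successor 10 is not.

7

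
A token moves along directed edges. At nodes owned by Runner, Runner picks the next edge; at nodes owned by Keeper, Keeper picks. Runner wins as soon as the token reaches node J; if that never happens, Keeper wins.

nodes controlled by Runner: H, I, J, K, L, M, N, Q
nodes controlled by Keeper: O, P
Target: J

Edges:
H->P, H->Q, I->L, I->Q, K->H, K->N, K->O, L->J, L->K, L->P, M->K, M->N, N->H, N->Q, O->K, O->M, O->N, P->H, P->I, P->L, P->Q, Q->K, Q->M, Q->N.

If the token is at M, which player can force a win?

Keeper

A0 = {J}
A1: add {L} — L (Runner) has L→J.
A2: add {I} — I (Runner) has I→L.
A3 = A2; e.g. H (Runner) has no edge into A2. Fixed point.
M never enters the attractor, so Keeper can avoid the target forever.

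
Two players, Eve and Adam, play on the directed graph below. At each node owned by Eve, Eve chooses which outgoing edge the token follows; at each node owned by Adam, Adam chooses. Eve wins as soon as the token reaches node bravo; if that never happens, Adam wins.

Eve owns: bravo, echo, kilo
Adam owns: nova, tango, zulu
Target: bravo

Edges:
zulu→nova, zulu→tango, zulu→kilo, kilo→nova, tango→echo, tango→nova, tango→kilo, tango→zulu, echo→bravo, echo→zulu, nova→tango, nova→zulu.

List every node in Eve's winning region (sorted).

A0 = {bravo}
A1: add {echo} — echo (Eve) has echo→bravo.
A2 = A1; e.g. nova (Adam) can still go to tango. Fixed point.
Eve's winning region = {bravo, echo}.

bravo, echo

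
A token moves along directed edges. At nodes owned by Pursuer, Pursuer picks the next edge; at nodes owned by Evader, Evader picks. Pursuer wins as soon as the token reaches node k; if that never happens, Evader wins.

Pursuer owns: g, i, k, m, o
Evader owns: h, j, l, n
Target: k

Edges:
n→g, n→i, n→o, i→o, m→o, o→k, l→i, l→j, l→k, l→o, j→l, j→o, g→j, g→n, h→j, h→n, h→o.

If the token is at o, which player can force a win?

Pursuer

A0 = {k}
A1: add {o} — o (Pursuer) has o→k.
o ∈ A1, so Pursuer can force the target.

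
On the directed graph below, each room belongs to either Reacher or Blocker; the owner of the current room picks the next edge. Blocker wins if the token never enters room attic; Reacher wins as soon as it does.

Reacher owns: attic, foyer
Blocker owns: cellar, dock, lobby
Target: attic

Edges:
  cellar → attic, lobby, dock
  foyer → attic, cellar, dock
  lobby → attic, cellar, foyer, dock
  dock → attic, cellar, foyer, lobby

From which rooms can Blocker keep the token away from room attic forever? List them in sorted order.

A0 = {attic}
A1: add {foyer} — foyer (Reacher) has foyer→attic.
A2 = A1; e.g. cellar (Blocker) can still go to lobby. Fixed point.
Reacher's attractor = {attic, foyer}; Blocker avoids the target exactly from the complement.

cellar, dock, lobby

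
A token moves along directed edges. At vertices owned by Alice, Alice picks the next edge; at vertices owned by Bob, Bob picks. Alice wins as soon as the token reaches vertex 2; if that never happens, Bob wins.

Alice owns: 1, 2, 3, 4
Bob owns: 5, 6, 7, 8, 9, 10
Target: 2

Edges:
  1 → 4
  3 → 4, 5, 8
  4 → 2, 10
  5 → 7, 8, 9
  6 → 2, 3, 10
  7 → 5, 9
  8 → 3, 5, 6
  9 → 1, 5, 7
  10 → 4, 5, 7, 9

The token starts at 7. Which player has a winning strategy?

Bob

A0 = {2}
A1: add {4} — 4 (Alice) has 4→2.
A2: add {1, 3} — 1 (Alice) has 1→4; 3 (Alice) has 3→4.
A3 = A2; e.g. 5 (Bob) can still go to 7. Fixed point.
7 never enters the attractor, so Bob can avoid the target forever.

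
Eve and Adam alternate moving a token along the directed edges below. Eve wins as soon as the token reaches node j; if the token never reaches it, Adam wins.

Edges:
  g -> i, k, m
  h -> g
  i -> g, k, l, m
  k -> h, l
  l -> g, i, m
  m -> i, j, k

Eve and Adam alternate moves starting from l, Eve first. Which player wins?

Adam

Track states (vertex, player-to-move).
A0 = {(j,Eve), (j,Adam)}
A1: add {(m,Eve)}.
A2 = A1; e.g. (g,Eve) stays out. (l,Eve) never enters ⇒ Adam avoids the target.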